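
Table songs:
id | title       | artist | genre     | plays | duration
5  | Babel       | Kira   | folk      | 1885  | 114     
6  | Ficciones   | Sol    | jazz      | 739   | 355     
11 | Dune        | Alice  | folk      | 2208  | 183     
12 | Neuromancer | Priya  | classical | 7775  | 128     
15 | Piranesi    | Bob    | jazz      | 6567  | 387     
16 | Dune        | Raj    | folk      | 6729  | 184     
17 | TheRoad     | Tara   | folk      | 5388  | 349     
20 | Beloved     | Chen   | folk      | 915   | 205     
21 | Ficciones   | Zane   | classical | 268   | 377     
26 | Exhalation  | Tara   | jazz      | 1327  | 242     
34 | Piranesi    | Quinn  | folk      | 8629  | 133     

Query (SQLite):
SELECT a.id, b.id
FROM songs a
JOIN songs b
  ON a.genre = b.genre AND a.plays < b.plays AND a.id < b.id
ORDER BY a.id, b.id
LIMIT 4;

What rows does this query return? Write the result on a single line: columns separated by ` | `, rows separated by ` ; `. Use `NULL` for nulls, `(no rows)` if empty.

Pairs (a,b) with same genre, a.plays < b.plays, a.id < b.id.
genre groups: classical:{12,21} folk:{5,11,16,17,20,34} jazz:{6,15,26}
Ordered by (a.id, b.id); first 4.

5 | 11 ; 5 | 16 ; 5 | 17 ; 5 | 34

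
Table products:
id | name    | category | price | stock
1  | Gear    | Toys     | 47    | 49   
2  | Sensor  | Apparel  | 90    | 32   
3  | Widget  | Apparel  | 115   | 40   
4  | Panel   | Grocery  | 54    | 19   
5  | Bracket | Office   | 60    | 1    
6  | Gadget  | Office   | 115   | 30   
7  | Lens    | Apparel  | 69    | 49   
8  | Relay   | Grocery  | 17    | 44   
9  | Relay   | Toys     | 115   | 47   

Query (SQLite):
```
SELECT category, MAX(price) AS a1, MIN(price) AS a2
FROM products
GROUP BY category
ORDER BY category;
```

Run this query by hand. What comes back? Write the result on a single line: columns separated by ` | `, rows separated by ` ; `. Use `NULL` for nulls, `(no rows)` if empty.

Group products by category.
Per group compute: MAX(price), MIN(price).
  Apparel: ids {2, 3, 7} → MAX(price)=115, MIN(price)=69
  Grocery: ids {4, 8} → MAX(price)=54, MIN(price)=17
  Office: ids {5, 6} → MAX(price)=115, MIN(price)=60
  Toys: ids {1, 9} → MAX(price)=115, MIN(price)=47

Apparel | 115 | 69 ; Grocery | 54 | 17 ; Office | 115 | 60 ; Toys | 115 | 47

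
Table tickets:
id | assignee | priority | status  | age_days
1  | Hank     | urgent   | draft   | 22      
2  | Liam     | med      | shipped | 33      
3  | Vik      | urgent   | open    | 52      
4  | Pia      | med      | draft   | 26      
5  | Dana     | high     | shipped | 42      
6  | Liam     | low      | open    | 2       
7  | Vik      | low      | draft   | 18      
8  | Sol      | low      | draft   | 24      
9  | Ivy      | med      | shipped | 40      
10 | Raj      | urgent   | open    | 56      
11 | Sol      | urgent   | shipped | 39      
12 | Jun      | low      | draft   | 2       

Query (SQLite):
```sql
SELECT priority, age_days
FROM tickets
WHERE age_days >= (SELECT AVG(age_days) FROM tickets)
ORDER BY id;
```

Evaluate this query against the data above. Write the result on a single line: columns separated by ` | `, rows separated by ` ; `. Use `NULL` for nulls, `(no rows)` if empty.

med | 33 ; urgent | 52 ; high | 42 ; med | 40 ; urgent | 56 ; urgent | 39

Scalar subquery: AVG(age_days) over all tickets rows = 29.666667 (≈; comparison uses full precision).
Keep rows where age_days >= that value.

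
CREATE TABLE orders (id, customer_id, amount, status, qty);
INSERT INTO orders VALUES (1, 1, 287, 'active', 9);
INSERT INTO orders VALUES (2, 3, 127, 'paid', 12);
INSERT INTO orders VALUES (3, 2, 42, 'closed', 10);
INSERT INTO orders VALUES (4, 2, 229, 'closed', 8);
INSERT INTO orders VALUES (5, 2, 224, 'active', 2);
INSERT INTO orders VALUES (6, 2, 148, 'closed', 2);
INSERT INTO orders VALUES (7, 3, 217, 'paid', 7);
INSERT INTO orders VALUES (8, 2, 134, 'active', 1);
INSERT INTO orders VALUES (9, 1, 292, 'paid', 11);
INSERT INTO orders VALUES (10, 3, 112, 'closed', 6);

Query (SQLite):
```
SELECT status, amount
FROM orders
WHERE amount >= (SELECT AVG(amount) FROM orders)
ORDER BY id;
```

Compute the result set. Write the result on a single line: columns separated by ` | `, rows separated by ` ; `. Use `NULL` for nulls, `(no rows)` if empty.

Scalar subquery: AVG(amount) over all orders rows = 181.2.
Keep rows where amount >= that value.

active | 287 ; closed | 229 ; active | 224 ; paid | 217 ; paid | 292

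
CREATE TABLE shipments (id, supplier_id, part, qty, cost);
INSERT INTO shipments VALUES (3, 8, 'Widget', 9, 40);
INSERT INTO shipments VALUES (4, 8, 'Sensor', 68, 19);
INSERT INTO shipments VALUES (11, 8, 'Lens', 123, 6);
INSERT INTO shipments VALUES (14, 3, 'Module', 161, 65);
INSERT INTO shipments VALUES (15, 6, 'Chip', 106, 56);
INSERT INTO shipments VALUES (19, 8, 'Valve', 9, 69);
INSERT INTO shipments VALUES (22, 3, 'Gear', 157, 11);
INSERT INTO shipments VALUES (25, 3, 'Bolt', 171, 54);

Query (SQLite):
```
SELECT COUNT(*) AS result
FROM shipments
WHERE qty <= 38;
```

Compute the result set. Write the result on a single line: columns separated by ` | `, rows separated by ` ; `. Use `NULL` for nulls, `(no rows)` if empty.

2

Rows where qty <= 38 → cost values: [40, 69].
COUNT(*) counts rows → 2.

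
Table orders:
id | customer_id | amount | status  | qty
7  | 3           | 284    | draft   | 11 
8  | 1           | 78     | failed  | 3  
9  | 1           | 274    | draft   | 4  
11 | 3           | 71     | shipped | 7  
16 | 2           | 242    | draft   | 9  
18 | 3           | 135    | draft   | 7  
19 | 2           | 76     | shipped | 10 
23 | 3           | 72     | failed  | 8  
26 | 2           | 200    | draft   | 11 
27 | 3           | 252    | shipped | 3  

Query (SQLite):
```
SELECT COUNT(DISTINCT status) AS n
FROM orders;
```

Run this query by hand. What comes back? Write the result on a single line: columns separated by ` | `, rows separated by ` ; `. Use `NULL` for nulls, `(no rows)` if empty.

Count distinct non-NULL status values.

3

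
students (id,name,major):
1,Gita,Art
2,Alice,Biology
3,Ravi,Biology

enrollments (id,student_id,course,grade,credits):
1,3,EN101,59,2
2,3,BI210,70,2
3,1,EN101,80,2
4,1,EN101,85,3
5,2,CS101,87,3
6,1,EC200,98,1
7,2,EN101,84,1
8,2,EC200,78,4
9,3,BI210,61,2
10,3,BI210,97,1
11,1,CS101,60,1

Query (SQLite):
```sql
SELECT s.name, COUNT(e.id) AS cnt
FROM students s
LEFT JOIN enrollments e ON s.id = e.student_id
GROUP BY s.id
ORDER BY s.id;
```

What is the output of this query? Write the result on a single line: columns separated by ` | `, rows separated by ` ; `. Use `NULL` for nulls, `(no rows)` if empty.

LEFT JOIN keeps every students row; unmatched ones get NULL for enrollments columns.
Group by students.id and compute COUNT(e.id). COUNT(col) of an all-NULL group is 0.
  1: ids {3, 4, 6, 11} → COUNT(e.id)=4
  2: ids {5, 7, 8} → COUNT(e.id)=3
  3: ids {1, 2, 9, 10} → COUNT(e.id)=4

Gita | 4 ; Alice | 3 ; Ravi | 4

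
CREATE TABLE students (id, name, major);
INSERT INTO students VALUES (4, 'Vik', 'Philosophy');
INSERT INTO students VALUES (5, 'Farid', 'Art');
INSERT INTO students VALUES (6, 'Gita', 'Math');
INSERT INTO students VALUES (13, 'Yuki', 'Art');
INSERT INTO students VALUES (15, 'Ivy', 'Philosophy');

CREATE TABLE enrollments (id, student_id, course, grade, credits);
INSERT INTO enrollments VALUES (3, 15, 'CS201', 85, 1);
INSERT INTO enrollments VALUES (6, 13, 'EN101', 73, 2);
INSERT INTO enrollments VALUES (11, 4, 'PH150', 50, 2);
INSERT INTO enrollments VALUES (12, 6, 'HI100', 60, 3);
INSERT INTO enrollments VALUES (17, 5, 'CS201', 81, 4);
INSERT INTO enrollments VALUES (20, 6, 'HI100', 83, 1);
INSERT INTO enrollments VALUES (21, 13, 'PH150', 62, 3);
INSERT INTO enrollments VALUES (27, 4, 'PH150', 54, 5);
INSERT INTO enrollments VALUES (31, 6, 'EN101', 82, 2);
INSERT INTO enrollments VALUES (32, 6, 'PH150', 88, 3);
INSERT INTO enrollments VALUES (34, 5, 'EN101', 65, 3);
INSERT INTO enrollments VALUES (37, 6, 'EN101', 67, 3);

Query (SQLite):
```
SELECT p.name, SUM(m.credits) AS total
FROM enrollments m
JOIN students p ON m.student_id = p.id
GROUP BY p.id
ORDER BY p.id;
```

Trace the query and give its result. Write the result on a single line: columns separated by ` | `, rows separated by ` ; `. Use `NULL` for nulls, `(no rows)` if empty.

Vik | 7 ; Farid | 7 ; Gita | 12 ; Yuki | 5 ; Ivy | 1

Join each enrollments row to its students via student_id.
Group joined rows by students.id; compute SUM(m.credits) per group.
  4: ids {11, 27} → SUM(m.credits)=7
  5: ids {17, 34} → SUM(m.credits)=7
  6: ids {12, 20, 31, 32, 37} → SUM(m.credits)=12
  13: ids {6, 21} → SUM(m.credits)=5
  15: ids {3} → SUM(m.credits)=1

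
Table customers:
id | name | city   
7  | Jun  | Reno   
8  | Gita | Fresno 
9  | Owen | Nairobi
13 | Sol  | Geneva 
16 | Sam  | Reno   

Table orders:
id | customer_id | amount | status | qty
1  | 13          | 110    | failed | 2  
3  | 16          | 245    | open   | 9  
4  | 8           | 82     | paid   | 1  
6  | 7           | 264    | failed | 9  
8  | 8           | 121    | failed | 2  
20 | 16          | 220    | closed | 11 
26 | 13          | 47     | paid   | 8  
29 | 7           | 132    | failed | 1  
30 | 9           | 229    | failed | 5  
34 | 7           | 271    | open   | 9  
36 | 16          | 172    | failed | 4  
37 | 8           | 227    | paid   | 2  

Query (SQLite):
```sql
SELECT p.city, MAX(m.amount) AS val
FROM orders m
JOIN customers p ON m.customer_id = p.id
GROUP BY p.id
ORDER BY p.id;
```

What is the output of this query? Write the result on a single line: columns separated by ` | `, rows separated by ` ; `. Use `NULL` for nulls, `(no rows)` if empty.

Reno | 271 ; Fresno | 227 ; Nairobi | 229 ; Geneva | 110 ; Reno | 245

Join each orders row to its customers via customer_id.
Group joined rows by customers.id; compute MAX(m.amount) per group.
  7: ids {6, 29, 34} → MAX(m.amount)=271
  8: ids {4, 8, 37} → MAX(m.amount)=227
  9: ids {30} → MAX(m.amount)=229
  13: ids {1, 26} → MAX(m.amount)=110
  16: ids {3, 20, 36} → MAX(m.amount)=245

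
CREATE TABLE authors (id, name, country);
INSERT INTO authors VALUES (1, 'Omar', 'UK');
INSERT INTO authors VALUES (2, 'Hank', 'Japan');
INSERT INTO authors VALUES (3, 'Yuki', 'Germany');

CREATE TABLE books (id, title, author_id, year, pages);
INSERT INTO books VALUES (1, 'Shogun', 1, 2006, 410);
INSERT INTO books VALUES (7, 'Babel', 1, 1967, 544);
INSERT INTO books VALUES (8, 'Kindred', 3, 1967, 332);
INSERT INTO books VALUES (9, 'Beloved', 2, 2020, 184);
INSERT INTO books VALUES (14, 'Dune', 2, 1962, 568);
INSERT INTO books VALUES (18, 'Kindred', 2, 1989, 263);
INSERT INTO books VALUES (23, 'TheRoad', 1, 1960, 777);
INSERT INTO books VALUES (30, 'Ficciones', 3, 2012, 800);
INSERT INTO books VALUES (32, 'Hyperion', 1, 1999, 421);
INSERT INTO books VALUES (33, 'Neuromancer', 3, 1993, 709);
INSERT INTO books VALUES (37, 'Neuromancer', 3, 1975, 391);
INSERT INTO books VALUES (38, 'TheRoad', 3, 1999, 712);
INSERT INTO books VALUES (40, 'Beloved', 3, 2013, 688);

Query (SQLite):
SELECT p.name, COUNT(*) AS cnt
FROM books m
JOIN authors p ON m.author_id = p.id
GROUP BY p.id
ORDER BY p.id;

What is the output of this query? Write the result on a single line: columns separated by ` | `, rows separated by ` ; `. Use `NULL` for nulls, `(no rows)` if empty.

Omar | 4 ; Hank | 3 ; Yuki | 6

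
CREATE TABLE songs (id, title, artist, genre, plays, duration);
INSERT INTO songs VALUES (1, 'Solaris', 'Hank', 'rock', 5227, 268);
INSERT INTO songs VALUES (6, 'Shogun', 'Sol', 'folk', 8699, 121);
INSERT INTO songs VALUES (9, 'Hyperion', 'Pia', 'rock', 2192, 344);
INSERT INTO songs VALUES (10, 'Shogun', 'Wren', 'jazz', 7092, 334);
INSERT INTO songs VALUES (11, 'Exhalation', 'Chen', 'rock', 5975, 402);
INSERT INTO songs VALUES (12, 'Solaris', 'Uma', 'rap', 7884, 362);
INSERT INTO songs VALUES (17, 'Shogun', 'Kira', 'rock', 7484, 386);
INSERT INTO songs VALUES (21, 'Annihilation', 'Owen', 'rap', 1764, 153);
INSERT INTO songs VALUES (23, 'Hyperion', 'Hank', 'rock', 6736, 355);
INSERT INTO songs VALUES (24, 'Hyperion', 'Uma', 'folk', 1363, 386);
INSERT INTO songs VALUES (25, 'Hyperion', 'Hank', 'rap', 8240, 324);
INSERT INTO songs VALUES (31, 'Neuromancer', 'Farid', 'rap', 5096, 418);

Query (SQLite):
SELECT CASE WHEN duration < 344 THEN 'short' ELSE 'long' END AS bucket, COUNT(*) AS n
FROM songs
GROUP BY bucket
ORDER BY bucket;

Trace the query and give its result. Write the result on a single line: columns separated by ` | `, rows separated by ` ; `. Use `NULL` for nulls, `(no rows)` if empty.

long | 7 ; short | 5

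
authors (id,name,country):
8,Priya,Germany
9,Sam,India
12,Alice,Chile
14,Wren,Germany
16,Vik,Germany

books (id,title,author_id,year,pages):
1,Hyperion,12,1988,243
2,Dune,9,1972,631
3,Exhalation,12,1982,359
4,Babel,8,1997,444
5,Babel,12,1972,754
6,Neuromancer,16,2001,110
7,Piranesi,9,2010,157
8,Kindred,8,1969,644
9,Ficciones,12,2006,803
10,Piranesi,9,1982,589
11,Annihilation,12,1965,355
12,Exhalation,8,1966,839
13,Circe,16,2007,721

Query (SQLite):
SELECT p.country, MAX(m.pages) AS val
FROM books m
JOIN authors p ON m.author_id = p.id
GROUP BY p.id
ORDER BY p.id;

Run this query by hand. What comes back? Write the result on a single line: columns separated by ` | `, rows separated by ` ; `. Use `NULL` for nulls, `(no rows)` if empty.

Germany | 839 ; India | 631 ; Chile | 803 ; Germany | 721

Join each books row to its authors via author_id.
Group joined rows by authors.id; compute MAX(m.pages) per group.
  8: ids {4, 8, 12} → MAX(m.pages)=839
  9: ids {2, 7, 10} → MAX(m.pages)=631
  12: ids {1, 3, 5, 9, 11} → MAX(m.pages)=803
  16: ids {6, 13} → MAX(m.pages)=721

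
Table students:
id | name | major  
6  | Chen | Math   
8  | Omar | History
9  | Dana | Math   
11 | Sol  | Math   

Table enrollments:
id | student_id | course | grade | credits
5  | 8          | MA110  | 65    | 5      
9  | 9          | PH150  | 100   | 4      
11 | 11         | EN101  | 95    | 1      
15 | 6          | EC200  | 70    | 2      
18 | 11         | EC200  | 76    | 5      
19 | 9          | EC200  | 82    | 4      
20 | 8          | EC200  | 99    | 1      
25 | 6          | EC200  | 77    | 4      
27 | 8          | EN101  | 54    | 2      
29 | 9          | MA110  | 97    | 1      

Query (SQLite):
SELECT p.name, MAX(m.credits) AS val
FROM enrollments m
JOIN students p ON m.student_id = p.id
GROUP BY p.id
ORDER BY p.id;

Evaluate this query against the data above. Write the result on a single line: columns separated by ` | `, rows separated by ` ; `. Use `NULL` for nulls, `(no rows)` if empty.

Chen | 4 ; Omar | 5 ; Dana | 4 ; Sol | 5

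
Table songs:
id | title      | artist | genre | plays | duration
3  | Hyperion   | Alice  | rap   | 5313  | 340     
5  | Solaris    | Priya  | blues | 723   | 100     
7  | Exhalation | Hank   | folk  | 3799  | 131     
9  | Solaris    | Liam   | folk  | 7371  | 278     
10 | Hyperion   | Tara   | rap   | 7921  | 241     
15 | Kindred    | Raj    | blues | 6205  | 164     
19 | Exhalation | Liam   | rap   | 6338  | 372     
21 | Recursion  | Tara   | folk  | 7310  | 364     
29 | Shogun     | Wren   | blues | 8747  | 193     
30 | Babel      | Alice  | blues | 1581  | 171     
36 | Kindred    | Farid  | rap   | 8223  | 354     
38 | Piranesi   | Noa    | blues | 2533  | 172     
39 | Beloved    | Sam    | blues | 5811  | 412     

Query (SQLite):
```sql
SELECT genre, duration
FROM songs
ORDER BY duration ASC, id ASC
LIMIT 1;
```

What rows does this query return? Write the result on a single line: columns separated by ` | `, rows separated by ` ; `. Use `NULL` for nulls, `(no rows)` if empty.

blues | 100

Sort by duration asc, tiebreak id asc: (100, id=5), (131, id=7), (164, id=15), (171, id=30) …. Take first 1.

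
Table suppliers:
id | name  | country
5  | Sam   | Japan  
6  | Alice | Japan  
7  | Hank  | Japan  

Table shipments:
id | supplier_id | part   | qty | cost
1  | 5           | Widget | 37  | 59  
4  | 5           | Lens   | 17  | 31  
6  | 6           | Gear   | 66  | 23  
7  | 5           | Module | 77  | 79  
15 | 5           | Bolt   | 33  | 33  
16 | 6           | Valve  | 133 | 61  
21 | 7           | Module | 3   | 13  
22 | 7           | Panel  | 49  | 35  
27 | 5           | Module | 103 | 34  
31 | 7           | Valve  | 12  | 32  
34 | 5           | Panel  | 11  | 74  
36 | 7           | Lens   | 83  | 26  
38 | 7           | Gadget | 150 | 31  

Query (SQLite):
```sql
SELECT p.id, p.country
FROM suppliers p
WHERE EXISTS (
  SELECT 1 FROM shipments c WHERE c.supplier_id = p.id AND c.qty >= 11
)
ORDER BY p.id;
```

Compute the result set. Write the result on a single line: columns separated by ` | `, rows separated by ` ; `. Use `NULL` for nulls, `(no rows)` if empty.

For each suppliers row, check whether any shipments with matching supplier_id has qty >= 11.
Keep rows where that is true.

5 | Japan ; 6 | Japan ; 7 | Japan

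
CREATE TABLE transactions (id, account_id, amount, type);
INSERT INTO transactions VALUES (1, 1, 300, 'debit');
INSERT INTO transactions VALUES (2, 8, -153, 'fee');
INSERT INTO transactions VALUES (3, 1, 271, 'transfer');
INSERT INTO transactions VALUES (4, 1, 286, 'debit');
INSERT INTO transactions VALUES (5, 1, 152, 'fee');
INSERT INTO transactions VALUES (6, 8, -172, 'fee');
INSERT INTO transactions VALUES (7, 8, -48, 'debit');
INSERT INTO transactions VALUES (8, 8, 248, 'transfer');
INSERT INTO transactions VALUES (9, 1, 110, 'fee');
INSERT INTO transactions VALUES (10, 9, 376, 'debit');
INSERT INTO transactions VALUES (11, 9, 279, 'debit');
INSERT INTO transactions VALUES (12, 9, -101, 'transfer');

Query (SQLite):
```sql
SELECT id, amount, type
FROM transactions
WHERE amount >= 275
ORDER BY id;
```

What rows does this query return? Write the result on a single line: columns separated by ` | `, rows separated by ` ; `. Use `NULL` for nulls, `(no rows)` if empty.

amount >= 275: ids {1, 4, 10, 11}

1 | 300 | debit ; 4 | 286 | debit ; 10 | 376 | debit ; 11 | 279 | debit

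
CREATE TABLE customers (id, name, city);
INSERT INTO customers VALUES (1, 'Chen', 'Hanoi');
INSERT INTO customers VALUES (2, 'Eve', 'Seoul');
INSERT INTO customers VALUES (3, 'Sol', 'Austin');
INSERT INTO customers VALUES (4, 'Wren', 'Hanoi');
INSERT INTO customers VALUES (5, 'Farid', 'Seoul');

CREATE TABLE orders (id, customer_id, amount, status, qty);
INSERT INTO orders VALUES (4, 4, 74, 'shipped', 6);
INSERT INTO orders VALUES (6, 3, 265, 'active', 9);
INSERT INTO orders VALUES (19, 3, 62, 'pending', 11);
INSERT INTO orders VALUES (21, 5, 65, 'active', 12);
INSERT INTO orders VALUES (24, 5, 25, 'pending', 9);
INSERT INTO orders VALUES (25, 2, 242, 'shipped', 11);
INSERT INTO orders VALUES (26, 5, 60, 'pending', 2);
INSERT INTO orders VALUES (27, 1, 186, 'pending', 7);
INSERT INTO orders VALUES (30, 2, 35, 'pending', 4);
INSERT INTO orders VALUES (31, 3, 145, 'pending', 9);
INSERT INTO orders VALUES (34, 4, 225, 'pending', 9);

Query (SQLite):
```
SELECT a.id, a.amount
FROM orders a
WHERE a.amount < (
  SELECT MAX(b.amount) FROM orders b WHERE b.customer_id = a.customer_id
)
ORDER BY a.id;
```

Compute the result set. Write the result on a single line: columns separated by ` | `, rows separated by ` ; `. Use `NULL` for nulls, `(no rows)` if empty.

4 | 74 ; 19 | 62 ; 24 | 25 ; 26 | 60 ; 30 | 35 ; 31 | 145

For each orders row a, compute MAX(amount) over rows sharing a.customer_id.
Keep row a if a.amount < that per-group MAX.
  customer_id=1: MAX(amount) = 186
  customer_id=2: MAX(amount) = 242
  customer_id=3: MAX(amount) = 265
  customer_id=4: MAX(amount) = 225
  customer_id=5: MAX(amount) = 65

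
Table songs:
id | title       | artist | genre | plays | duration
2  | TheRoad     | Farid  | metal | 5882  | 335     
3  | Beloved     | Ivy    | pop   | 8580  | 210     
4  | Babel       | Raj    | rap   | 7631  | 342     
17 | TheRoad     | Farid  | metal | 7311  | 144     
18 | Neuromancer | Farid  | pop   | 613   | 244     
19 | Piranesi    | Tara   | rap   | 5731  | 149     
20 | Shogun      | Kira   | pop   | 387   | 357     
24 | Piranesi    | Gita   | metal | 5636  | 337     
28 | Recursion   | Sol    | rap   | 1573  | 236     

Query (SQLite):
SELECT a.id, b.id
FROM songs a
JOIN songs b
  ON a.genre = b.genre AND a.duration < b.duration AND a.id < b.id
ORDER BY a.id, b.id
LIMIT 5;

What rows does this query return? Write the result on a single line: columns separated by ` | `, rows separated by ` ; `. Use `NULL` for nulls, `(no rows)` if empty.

Pairs (a,b) with same genre, a.duration < b.duration, a.id < b.id.
genre groups: metal:{2,17,24} pop:{3,18,20} rap:{4,19,28}
Ordered by (a.id, b.id); first 5.

2 | 24 ; 3 | 18 ; 3 | 20 ; 17 | 24 ; 18 | 20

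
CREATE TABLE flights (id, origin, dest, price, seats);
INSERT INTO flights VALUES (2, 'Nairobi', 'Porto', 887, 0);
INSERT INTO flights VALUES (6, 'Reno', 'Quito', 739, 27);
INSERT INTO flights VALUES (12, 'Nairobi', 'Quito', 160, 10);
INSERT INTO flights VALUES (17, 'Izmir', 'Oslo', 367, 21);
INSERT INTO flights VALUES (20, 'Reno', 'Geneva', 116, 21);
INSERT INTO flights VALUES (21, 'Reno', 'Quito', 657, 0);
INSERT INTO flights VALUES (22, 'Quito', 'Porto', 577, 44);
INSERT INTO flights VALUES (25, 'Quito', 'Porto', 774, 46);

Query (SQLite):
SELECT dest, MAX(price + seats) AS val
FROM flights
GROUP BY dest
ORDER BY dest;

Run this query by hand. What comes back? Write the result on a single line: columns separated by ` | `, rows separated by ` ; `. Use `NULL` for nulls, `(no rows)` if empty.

For each row compute price + seats.
Group by dest; take MAX of the expression per group.
  Geneva: ids {20} → MAX(price + seats)=137
  Oslo: ids {17} → MAX(price + seats)=388
  Porto: ids {2, 22, 25} → MAX(price + seats)=887
  Quito: ids {6, 12, 21} → MAX(price + seats)=766

Geneva | 137 ; Oslo | 388 ; Porto | 887 ; Quito | 766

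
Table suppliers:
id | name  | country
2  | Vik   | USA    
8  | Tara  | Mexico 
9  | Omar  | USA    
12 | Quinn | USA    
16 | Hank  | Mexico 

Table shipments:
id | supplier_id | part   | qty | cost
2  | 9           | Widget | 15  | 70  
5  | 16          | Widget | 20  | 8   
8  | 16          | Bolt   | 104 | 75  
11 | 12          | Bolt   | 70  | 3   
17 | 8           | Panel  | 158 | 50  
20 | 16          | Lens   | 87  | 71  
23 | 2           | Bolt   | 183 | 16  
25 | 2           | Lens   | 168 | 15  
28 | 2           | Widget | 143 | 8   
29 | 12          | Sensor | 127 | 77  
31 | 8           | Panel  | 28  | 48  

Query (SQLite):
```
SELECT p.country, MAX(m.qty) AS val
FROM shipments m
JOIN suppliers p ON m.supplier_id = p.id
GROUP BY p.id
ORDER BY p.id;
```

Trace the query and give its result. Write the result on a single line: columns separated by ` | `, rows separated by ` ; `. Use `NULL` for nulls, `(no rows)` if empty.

USA | 183 ; Mexico | 158 ; USA | 15 ; USA | 127 ; Mexico | 104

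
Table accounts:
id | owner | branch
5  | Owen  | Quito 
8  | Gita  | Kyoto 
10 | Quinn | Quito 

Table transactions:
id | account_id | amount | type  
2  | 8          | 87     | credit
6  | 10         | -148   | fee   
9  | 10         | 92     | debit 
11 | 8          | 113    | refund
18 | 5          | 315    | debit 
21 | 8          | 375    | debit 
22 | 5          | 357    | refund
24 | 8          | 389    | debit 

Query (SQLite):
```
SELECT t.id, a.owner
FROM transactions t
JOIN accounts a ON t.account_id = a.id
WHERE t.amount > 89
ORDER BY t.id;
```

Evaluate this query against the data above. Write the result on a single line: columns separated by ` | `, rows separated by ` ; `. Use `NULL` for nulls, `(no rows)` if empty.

Each transactions row matches the accounts row where account_id = accounts.id.
Then keep rows with t.amount > 89.

9 | Quinn ; 11 | Gita ; 18 | Owen ; 21 | Gita ; 22 | Owen ; 24 | Gita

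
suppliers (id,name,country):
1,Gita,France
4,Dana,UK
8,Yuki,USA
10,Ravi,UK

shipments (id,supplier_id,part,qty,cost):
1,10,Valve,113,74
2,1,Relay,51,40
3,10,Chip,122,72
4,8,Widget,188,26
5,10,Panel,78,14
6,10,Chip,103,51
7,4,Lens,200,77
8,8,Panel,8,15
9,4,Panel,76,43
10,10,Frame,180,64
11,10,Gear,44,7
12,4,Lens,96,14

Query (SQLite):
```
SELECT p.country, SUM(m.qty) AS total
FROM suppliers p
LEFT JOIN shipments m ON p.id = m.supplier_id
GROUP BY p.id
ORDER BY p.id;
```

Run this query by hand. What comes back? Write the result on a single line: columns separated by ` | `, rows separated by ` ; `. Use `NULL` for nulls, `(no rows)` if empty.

France | 51 ; UK | 372 ; USA | 196 ; UK | 640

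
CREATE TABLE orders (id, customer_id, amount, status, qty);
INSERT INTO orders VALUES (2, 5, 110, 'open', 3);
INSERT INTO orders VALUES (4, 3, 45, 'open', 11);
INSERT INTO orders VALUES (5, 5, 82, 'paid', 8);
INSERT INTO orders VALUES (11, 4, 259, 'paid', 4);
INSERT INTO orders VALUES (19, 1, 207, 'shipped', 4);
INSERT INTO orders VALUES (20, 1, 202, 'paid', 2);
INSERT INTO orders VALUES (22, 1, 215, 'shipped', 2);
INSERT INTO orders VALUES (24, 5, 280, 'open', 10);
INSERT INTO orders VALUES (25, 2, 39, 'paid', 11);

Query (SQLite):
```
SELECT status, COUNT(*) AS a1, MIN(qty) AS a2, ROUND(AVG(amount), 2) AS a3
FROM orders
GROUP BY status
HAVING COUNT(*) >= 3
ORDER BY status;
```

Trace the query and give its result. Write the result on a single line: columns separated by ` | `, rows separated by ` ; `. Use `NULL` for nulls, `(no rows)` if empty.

open | 3 | 3 | 145 ; paid | 4 | 2 | 145.5

Group orders by status.
Per group compute: COUNT(*), MIN(qty), ROUND(AVG(amount), 2).
HAVING: drop groups with fewer than 3 rows.
  open: ids {2, 4, 24} → COUNT(*)=3, MIN(qty)=3, ROUND(AVG(amount), 2)=145
  paid: ids {5, 11, 20, 25} → COUNT(*)=4, MIN(qty)=2, ROUND(AVG(amount), 2)=145.5
  shipped: ids {19, 22} → COUNT(*)=2, MIN(qty)=2, ROUND(AVG(amount), 2)=211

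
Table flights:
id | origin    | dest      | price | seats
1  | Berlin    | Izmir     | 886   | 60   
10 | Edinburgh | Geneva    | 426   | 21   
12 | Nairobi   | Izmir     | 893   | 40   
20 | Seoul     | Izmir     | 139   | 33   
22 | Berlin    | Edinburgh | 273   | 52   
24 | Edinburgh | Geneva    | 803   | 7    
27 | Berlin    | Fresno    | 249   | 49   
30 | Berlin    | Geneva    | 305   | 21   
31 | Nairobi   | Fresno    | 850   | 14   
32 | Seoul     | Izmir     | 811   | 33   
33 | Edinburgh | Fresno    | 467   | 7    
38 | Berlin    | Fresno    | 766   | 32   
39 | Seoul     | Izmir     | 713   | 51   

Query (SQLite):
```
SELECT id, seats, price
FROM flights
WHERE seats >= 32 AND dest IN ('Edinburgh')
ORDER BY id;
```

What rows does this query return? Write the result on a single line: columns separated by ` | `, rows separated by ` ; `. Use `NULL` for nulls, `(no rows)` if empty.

22 | 52 | 273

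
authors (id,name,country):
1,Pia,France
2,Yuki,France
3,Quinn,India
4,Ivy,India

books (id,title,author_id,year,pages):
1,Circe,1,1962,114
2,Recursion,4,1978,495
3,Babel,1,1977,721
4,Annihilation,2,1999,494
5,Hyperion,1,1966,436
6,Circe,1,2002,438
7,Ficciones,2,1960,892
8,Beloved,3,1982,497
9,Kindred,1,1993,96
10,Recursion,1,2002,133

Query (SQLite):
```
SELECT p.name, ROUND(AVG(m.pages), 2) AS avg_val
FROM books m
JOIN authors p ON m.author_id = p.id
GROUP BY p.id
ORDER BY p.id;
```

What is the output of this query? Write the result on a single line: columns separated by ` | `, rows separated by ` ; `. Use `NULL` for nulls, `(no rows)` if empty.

Pia | 323 ; Yuki | 693 ; Quinn | 497 ; Ivy | 495

Join each books row to its authors via author_id.
Group joined rows by authors.id; compute ROUND(AVG(m.pages), 2) per group.
  1: ids {1, 3, 5, 6, 9, 10} → ROUND(AVG(m.pages), 2)=323
  2: ids {4, 7} → ROUND(AVG(m.pages), 2)=693
  3: ids {8} → ROUND(AVG(m.pages), 2)=497
  4: ids {2} → ROUND(AVG(m.pages), 2)=495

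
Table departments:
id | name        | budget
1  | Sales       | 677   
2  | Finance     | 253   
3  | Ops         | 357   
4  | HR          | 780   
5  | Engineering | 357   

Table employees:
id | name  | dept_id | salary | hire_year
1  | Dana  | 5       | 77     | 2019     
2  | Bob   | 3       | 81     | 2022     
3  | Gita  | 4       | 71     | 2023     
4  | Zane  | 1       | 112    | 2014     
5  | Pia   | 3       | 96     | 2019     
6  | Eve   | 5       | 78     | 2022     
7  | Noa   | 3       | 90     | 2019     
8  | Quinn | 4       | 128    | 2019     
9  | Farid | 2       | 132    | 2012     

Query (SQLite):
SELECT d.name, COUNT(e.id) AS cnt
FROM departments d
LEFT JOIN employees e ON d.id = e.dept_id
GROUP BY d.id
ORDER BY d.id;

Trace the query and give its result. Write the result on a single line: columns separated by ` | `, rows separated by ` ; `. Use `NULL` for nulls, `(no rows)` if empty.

Sales | 1 ; Finance | 1 ; Ops | 3 ; HR | 2 ; Engineering | 2

LEFT JOIN keeps every departments row; unmatched ones get NULL for employees columns.
Group by departments.id and compute COUNT(e.id). COUNT(col) of an all-NULL group is 0.
  1: ids {4} → COUNT(e.id)=1
  2: ids {9} → COUNT(e.id)=1
  3: ids {2, 5, 7} → COUNT(e.id)=3
  4: ids {3, 8} → COUNT(e.id)=2
  5: ids {1, 6} → COUNT(e.id)=2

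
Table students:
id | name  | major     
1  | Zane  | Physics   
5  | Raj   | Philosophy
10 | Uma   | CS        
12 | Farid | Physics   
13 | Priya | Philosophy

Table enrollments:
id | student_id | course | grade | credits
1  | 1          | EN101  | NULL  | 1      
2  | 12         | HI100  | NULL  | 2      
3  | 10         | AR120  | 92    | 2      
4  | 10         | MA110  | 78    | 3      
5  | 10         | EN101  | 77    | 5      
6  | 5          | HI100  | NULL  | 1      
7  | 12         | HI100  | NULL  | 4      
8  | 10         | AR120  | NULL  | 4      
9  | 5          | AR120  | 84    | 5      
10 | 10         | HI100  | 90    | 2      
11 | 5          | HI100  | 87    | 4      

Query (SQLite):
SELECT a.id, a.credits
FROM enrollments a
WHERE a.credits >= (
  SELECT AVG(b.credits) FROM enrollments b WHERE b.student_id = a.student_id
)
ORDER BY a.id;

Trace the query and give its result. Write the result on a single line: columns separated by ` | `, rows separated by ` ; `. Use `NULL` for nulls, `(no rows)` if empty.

1 | 1 ; 5 | 5 ; 7 | 4 ; 8 | 4 ; 9 | 5 ; 11 | 4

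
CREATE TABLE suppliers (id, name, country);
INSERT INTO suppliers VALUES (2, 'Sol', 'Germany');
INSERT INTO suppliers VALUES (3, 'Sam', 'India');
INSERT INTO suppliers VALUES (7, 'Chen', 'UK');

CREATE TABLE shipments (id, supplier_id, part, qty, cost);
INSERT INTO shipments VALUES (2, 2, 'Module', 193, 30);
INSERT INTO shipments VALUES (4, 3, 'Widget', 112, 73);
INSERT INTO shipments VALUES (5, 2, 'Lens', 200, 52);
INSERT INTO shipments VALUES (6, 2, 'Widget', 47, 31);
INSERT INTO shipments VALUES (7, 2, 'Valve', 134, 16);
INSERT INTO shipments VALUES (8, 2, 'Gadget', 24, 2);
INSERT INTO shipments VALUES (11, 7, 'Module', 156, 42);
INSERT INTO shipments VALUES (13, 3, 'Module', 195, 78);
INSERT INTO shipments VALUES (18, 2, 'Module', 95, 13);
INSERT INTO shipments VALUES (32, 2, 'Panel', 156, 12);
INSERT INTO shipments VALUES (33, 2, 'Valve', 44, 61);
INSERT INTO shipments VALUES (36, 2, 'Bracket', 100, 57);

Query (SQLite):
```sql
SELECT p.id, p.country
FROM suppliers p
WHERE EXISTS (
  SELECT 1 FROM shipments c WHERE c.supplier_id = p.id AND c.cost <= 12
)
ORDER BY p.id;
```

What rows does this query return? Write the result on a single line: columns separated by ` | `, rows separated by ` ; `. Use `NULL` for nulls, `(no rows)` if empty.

For each suppliers row, check whether any shipments with matching supplier_id has cost <= 12.
Keep rows where that is true.

2 | Germany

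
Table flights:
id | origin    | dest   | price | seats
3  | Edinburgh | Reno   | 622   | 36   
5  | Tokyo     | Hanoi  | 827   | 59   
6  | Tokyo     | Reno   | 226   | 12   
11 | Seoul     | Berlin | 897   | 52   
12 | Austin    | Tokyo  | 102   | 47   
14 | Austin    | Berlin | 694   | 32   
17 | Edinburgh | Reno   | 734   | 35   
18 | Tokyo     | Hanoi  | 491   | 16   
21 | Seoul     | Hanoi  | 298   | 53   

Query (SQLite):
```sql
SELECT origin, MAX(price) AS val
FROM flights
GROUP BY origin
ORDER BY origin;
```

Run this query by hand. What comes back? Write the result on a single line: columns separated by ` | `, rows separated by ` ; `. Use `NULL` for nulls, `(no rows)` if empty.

Austin | 694 ; Edinburgh | 734 ; Seoul | 897 ; Tokyo | 827

Partition flights by origin; compute MAX(price) within each group.
  Austin: ids {12, 14} → MAX(price)=694
  Edinburgh: ids {3, 17} → MAX(price)=734
  Seoul: ids {11, 21} → MAX(price)=897
  Tokyo: ids {5, 6, 18} → MAX(price)=827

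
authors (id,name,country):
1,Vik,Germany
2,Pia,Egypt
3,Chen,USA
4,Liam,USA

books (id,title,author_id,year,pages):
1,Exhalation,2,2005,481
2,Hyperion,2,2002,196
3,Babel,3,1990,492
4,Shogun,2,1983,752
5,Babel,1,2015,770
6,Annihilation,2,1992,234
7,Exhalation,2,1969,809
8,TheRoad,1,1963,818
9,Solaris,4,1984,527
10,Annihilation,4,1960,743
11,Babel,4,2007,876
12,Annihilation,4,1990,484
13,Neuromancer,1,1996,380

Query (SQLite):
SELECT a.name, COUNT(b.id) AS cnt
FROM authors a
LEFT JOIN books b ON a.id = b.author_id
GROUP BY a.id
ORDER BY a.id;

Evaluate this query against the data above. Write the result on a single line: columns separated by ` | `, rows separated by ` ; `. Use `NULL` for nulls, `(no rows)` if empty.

LEFT JOIN keeps every authors row; unmatched ones get NULL for books columns.
Group by authors.id and compute COUNT(b.id). COUNT(col) of an all-NULL group is 0.
  1: ids {5, 8, 13} → COUNT(b.id)=3
  2: ids {1, 2, 4, 6, 7} → COUNT(b.id)=5
  3: ids {3} → COUNT(b.id)=1
  4: ids {9, 10, 11, 12} → COUNT(b.id)=4

Vik | 3 ; Pia | 5 ; Chen | 1 ; Liam | 4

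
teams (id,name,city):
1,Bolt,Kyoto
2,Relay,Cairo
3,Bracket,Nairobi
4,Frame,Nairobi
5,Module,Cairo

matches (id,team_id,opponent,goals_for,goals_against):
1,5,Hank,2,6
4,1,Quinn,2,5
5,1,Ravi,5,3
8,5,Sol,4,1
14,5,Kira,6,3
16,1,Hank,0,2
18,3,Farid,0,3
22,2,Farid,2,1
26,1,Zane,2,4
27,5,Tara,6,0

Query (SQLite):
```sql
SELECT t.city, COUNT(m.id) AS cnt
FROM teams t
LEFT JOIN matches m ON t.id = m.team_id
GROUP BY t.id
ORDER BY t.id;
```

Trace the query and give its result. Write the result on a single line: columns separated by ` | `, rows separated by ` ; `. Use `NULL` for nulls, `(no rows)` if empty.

Kyoto | 4 ; Cairo | 1 ; Nairobi | 1 ; Nairobi | 0 ; Cairo | 4

LEFT JOIN keeps every teams row; unmatched ones get NULL for matches columns.
Group by teams.id and compute COUNT(m.id). COUNT(col) of an all-NULL group is 0.
  1: ids {4, 5, 16, 26} → COUNT(m.id)=4
  2: ids {22} → COUNT(m.id)=1
  3: ids {18} → COUNT(m.id)=1
  4: ids {—} → COUNT(m.id)=0
  5: ids {1, 8, 14, 27} → COUNT(m.id)=4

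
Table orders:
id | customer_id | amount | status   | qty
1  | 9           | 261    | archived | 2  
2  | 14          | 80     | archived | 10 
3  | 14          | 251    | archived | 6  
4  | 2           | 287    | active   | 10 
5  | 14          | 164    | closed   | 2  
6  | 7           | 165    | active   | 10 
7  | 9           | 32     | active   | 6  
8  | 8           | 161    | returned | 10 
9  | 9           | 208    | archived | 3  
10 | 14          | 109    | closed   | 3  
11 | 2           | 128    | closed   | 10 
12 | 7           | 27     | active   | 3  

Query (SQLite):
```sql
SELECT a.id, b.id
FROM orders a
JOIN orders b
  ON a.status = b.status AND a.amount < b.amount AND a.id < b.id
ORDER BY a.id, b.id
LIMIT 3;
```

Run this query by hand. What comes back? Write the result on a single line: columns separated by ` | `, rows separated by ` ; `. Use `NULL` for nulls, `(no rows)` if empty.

2 | 3 ; 2 | 9 ; 10 | 11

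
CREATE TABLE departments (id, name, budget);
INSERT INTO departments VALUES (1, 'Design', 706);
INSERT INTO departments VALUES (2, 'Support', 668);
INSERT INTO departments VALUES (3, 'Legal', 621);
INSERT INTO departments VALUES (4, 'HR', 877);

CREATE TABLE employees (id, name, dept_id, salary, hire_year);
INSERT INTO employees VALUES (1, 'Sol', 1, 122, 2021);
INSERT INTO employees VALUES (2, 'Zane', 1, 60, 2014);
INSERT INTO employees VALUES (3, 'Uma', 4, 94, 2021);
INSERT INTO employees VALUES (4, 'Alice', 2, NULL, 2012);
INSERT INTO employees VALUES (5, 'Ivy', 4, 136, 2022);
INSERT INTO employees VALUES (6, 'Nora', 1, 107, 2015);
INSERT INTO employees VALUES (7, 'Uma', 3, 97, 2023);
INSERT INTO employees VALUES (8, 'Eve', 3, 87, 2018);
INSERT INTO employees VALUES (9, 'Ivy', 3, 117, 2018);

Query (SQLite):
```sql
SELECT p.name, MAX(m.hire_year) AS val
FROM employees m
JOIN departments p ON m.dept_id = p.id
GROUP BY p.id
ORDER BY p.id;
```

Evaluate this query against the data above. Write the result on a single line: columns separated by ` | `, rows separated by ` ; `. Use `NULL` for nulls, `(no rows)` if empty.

Design | 2021 ; Support | 2012 ; Legal | 2023 ; HR | 2022

Join each employees row to its departments via dept_id.
Group joined rows by departments.id; compute MAX(m.hire_year) per group.
  1: ids {1, 2, 6} → MAX(m.hire_year)=2021
  2: ids {4} → MAX(m.hire_year)=2012
  3: ids {7, 8, 9} → MAX(m.hire_year)=2023
  4: ids {3, 5} → MAX(m.hire_year)=2022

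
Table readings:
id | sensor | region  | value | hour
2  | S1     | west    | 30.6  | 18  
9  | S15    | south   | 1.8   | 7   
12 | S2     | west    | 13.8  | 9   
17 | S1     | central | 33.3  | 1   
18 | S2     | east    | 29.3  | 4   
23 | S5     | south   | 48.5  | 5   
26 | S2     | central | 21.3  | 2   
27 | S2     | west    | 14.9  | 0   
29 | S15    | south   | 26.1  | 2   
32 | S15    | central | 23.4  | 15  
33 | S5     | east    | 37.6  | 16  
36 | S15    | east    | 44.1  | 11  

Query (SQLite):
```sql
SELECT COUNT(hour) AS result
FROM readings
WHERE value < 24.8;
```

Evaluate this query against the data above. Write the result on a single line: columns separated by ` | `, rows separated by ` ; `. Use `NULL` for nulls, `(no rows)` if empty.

5

Rows where value < 24.8 → hour values: [7, 9, 2, 0, 15].
COUNT(hour) counts non-NULL values → 5.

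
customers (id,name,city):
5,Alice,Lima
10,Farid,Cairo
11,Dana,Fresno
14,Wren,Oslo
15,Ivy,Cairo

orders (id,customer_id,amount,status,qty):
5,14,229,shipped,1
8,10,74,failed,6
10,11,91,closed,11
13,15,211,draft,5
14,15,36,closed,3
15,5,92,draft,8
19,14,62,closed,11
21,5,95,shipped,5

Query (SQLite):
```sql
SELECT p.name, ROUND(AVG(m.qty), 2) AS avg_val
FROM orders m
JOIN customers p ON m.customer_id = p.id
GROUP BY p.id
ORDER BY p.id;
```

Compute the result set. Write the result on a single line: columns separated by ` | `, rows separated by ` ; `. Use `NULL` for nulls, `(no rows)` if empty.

Join each orders row to its customers via customer_id.
Group joined rows by customers.id; compute ROUND(AVG(m.qty), 2) per group.
  5: ids {15, 21} → ROUND(AVG(m.qty), 2)=6.5
  10: ids {8} → ROUND(AVG(m.qty), 2)=6
  11: ids {10} → ROUND(AVG(m.qty), 2)=11
  14: ids {5, 19} → ROUND(AVG(m.qty), 2)=6
  15: ids {13, 14} → ROUND(AVG(m.qty), 2)=4

Alice | 6.5 ; Farid | 6 ; Dana | 11 ; Wren | 6 ; Ivy | 4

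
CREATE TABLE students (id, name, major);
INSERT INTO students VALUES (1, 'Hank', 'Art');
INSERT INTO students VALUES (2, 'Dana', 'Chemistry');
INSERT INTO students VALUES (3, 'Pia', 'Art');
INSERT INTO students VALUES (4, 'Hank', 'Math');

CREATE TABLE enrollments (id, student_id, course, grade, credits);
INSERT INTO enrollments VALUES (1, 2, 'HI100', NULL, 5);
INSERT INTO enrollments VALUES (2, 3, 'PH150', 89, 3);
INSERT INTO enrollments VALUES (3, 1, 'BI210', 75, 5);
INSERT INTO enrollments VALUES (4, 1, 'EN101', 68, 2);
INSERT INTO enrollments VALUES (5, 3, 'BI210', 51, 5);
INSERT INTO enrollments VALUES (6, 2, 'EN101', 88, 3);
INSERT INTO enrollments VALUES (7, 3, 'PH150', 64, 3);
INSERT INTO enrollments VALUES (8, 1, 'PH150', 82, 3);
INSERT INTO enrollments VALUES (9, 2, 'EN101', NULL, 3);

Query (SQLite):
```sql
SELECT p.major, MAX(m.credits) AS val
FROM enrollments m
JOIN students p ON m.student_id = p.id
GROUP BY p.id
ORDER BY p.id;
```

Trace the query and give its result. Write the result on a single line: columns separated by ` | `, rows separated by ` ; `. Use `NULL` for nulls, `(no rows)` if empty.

Art | 5 ; Chemistry | 5 ; Art | 5

Join each enrollments row to its students via student_id.
Group joined rows by students.id; compute MAX(m.credits) per group.
  1: ids {3, 4, 8} → MAX(m.credits)=5
  2: ids {1, 6, 9} → MAX(m.credits)=5
  3: ids {2, 5, 7} → MAX(m.credits)=5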